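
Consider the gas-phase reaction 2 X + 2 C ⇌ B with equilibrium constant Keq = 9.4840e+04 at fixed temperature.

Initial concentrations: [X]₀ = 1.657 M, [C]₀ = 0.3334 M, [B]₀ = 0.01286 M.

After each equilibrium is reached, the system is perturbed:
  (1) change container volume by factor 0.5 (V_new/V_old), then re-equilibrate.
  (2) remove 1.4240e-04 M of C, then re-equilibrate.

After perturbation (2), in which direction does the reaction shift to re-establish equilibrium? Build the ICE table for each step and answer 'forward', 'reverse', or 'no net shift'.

Q₀ = 0.04214 vs Keq = 9.4840e+04 ⇒ Q<K, forward
Step 1:
                    X           C           B
  Initial       1.657      0.3334     0.01286
  Change      -0.3324     -0.3324      0.1662
  Equil         1.325    0.001037       0.179
  solve Keq expr → x = 0.1662; check Q = 9.4840e+04
Then change container volume by factor 0.5 (V_new/V_old).
Step 2:
                    X           C           B
  Initial       2.649    0.002075      0.3581
  Change     -0.00134    -0.00134  6.7000e-04
  Equil         2.648  7.3450e-04      0.3588
  solve Keq expr → x = 6.7000e-04; check Q = 9.4840e+04
Then remove 1.4240e-04 M of C.
Step 3:
                    X           C           B
  Initial       2.648  5.9210e-04      0.3588
  Change   1.4229e-04  1.4229e-04 -7.1144e-05
  Equil         2.648  7.3439e-04      0.3587
  solve Keq expr → x = -7.1144e-05; check Q = 9.4840e+04

Direction: reverse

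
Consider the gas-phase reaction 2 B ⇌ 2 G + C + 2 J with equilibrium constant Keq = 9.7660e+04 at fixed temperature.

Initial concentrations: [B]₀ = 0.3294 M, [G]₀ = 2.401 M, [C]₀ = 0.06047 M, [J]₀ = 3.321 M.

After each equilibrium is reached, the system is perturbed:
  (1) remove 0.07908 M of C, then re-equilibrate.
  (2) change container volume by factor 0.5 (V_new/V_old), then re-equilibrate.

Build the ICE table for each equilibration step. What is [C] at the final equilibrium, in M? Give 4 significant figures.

[C]_eq = 0.2603 M

Q₀ = 35.43 vs Keq = 9.7660e+04 ⇒ Q<K, forward
Step 1:
                  B         G         C         J
  I          0.3294     2.401   0.06047     3.321
  C         -0.3147    0.3147    0.1573    0.3147
  E         0.01474     2.716    0.2178     3.636
  solve Keq expr → x = 0.1573; check Q = 9.7660e+04
Then remove 0.07908 M of C.
Step 2:
                  B         G         C         J
  I         0.01474     2.716    0.1387     3.636
  C       -0.002894  0.002894  0.001447  0.002894
  E         0.01185     2.719    0.1402     3.639
  solve Keq expr → x = 0.001447; check Q = 9.7660e+04
Then change container volume by factor 0.5 (V_new/V_old).
Step 3:
                  B         G         C         J
  I          0.0237     5.437    0.2803     7.277
  C         0.04007  -0.04007  -0.02003  -0.04007
  E         0.06377     5.397    0.2603     7.237
  solve Keq expr → x = -0.02003; check Q = 9.7660e+04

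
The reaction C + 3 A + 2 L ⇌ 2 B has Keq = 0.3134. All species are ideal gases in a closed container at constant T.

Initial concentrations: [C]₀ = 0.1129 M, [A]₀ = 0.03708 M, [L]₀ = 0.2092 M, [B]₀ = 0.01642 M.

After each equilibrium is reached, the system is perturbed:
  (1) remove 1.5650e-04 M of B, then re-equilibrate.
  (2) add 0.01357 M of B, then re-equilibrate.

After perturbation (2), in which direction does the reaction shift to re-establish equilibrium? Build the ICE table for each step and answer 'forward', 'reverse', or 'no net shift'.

Direction: reverse

Q₀ = 1070 vs Keq = 0.3134 ⇒ Q>K, reverse
Step 1:
                  C         A         L         B
  Initial    0.1129   0.03708    0.2092   0.01642
  Change   0.007882   0.02365   0.01576  -0.01576
  Equil      0.1208   0.06073     0.225 6.5500e-04
  solve Keq expr → x = -0.007882; check Q = 0.3134
Then remove 1.5650e-04 M of B.
Step 2:
                  C         A         L         B
  Initial    0.1208   0.06073     0.225 4.9850e-04
  Change  -7.6083e-05 -2.2825e-04 -1.5217e-04 1.5217e-04
  Equil      0.1207    0.0605    0.2248 6.5067e-04
  solve Keq expr → x = 7.6083e-05; check Q = 0.3134
Then add 0.01357 M of B.
Step 3:
                  C         A         L         B
  Initial    0.1207    0.0605    0.2248   0.01422
  Change   0.006571   0.01971   0.01314  -0.01314
  Equil      0.1273   0.08021     0.238   0.00108
  solve Keq expr → x = -0.006571; check Q = 0.3134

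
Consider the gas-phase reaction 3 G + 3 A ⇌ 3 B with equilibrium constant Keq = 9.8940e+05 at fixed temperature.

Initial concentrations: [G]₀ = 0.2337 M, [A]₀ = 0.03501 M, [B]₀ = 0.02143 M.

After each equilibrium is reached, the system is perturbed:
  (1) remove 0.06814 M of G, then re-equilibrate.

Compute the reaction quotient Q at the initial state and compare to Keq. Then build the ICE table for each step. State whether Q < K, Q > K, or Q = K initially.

Q₀ = 17.97 vs Keq = 9.8940e+05 ⇒ Q<K, forward
Step 1:
                   G          A          B
  I           0.2337    0.03501    0.02143
  C         -0.03233   -0.03233    0.03233
  E           0.2014   0.002679    0.05376
  solve Keq expr → x = 0.01078; check Q = 9.8940e+05
Then remove 0.06814 M of G.
Step 2:
                   G          A          B
  I           0.1332   0.002679    0.05376
  C          0.00124    0.00124   -0.00124
  E           0.1345    0.00392    0.05252
  solve Keq expr → x = -4.1346e-04; check Q = 9.8940e+05

Q₀ = 17.97; Q < K (proceeds forward)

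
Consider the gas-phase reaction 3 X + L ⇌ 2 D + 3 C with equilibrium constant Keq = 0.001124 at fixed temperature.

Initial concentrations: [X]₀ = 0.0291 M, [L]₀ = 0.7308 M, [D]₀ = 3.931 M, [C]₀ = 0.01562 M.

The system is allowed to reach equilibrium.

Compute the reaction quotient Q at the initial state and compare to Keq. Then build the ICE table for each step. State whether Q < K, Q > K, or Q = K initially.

Q₀ = 3.27; Q > K (proceeds reverse)

Q₀ = 3.27 vs Keq = 0.001124 ⇒ Q>K, reverse
Step 1:
                  X         L         D         C
  Initial    0.0291    0.7308     3.931   0.01562
  Change    0.01399  0.004665 -0.009329  -0.01399
  Equil     0.04309    0.7355     3.922  0.001626
  solve Keq expr → x = -0.004665; check Q = 0.001124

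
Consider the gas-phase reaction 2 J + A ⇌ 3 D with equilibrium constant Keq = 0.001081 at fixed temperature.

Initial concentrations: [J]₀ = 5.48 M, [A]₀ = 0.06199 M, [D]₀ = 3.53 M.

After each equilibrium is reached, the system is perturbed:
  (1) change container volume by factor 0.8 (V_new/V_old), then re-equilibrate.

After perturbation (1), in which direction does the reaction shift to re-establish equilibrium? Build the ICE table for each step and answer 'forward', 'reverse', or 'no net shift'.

Q₀ = 23.63 vs Keq = 0.001081 ⇒ Q>K, reverse
Step 1:
                    J           A           D
  I              5.48     0.06199        3.53
  C             2.081       1.041      -3.122
  E             7.561       1.103      0.4084
  solve Keq expr → x = -1.041; check Q = 0.001081
Then change container volume by factor 0.8 (V_new/V_old).
Step 2:
                    J           A           D
  I             9.451       1.378      0.5105
  C                 0           0           0
  E             9.451       1.378      0.5105
  solve Keq expr → x = 0; check Q = 0.001081

Direction: no net shift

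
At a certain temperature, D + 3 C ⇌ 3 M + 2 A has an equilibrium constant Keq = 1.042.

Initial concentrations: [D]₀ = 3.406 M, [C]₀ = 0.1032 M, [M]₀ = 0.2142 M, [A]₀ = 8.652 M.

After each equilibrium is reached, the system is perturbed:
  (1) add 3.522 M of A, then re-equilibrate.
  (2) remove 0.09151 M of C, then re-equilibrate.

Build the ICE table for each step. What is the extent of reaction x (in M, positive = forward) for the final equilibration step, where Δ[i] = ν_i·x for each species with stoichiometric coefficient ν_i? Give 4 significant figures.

x = -0.006859 M

Q₀ = 196.5 vs Keq = 1.042 ⇒ Q>K, reverse
Step 1:
                    D           C           M           A
  Initial       3.406      0.1032      0.2142       8.652
  Change      0.04306      0.1292     -0.1292    -0.08612
  Equil         3.449      0.2324     0.08502       8.566
  solve Keq expr → x = -0.04306; check Q = 1.042
Then add 3.522 M of A.
Step 2:
                    D           C           M           A
  Initial       3.449      0.2324     0.08502       12.09
  Change     0.004487     0.01346    -0.01346   -0.008974
  Equil         3.454      0.2458     0.07156       12.08
  solve Keq expr → x = -0.004487; check Q = 1.042
Then remove 0.09151 M of C.
Step 3:
                    D           C           M           A
  Initial       3.454      0.1543     0.07156       12.08
  Change     0.006859     0.02058    -0.02058    -0.01372
  Equil          3.46      0.1749     0.05099       12.07
  solve Keq expr → x = -0.006859; check Q = 1.042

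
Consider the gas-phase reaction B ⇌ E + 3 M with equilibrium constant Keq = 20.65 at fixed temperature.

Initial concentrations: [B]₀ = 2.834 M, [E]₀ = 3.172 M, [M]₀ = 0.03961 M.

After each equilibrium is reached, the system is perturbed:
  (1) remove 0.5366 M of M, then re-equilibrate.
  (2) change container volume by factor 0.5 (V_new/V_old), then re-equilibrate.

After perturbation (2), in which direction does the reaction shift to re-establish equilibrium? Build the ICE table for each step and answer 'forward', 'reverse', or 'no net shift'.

Direction: reverse

Q₀ = 6.9558e-05 vs Keq = 20.65 ⇒ Q<K, forward
Step 1:
                    B           E           M
  I             2.834       3.172     0.03961
  C            -0.731       0.731       2.193
  E             2.103       3.903       2.232
  solve Keq expr → x = 0.731; check Q = 20.65
Then remove 0.5366 M of M.
Step 2:
                    B           E           M
  I             2.103       3.903       1.696
  C           -0.1514      0.1514      0.4542
  E             1.952       4.054        2.15
  solve Keq expr → x = 0.1514; check Q = 20.65
Then change container volume by factor 0.5 (V_new/V_old).
Step 3:
                    B           E           M
  I             3.903       8.109         4.3
  C             0.657      -0.657      -1.971
  E              4.56       7.452       2.329
  solve Keq expr → x = -0.657; check Q = 20.65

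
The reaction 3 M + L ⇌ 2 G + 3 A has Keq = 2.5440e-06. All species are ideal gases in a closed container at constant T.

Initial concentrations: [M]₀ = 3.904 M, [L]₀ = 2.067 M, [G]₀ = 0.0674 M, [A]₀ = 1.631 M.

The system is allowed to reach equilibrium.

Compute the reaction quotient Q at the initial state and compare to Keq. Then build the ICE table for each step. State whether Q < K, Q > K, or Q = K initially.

Q₀ = 1.6026e-04; Q > K (proceeds reverse)

Q₀ = 1.6026e-04 vs Keq = 2.5440e-06 ⇒ Q>K, reverse
Step 1:
                    M           L           G           A
  init          3.904       2.067      0.0674       1.631
  Δ           0.08671      0.0289    -0.05781    -0.08671
  eq            3.991       2.096    0.009592       1.544
  solve Keq expr → x = -0.0289; check Q = 2.5440e-06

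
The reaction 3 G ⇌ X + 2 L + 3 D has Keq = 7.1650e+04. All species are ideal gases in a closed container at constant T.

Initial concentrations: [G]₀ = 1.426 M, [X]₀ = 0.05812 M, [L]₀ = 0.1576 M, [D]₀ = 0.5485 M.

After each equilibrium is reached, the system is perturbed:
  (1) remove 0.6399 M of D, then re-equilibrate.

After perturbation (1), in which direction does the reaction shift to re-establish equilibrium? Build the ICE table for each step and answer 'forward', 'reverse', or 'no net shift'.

Direction: forward

Q₀ = 8.2150e-05 vs Keq = 7.1650e+04 ⇒ Q<K, forward
Step 1:
                   G          X          L          D
  I            1.426    0.05812     0.1576     0.5485
  C           -1.387     0.4622     0.9243      1.387
  E          0.03949     0.5203      1.082      1.935
  solve Keq expr → x = 0.4622; check Q = 7.1650e+04
Then remove 0.6399 M of D.
Step 2:
                   G          X          L          D
  I          0.03949     0.5203      1.082      1.295
  C         -0.01259   0.004198   0.008395    0.01259
  E           0.0269     0.5245       1.09      1.308
  solve Keq expr → x = 0.004198; check Q = 7.1650e+04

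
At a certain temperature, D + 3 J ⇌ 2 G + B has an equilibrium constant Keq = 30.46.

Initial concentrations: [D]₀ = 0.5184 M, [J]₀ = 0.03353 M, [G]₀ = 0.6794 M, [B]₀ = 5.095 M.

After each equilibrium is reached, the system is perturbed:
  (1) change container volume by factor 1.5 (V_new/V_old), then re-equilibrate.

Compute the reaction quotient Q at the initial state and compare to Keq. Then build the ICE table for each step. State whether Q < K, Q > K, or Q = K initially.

Q₀ = 1.2035e+05 vs Keq = 30.46 ⇒ Q>K, reverse
Step 1:
                   D          J          G          B
  I           0.5184    0.03353     0.6794      5.095
  C           0.1139     0.3416    -0.2277    -0.1139
  E           0.6323     0.3751     0.4517      4.981
  solve Keq expr → x = -0.1139; check Q = 30.46
Then change container volume by factor 1.5 (V_new/V_old).
Step 2:
                   D          J          G          B
  I           0.4215     0.2501     0.3011      3.321
  C         0.008002    0.02401     -0.016  -0.008002
  E           0.4295     0.2741     0.2851      3.313
  solve Keq expr → x = -0.008002; check Q = 30.46

Q₀ = 1.2035e+05; Q > K (proceeds reverse)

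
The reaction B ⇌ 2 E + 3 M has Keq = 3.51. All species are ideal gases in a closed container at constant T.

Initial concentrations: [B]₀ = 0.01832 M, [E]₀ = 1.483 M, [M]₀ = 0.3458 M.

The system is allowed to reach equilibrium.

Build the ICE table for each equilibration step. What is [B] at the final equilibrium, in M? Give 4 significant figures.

Q₀ = 4.964 vs Keq = 3.51 ⇒ Q>K, reverse
Step 1:
                    B           E           M
  Initial     0.01832       1.483      0.3458
  Change     0.004436   -0.008873    -0.01331
  Equil       0.02276       1.474      0.3325
  solve Keq expr → x = -0.004436; check Q = 3.51

[B]_eq = 0.02276 M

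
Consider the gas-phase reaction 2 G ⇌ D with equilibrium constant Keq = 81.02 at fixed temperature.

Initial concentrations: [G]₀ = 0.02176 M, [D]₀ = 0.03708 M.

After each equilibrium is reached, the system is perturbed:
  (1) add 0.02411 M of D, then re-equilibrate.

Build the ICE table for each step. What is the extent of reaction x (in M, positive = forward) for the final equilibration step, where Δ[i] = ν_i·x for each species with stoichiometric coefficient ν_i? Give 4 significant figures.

x = -0.00273 M

Q₀ = 78.31 vs Keq = 81.02 ⇒ Q<K, forward
Step 1:
                  G         D
  init      0.02176   0.03708
  Δ       -3.2069e-04 1.6035e-04
  eq        0.02144   0.03724
  solve Keq expr → x = 1.6035e-04; check Q = 81.02
Then add 0.02411 M of D.
Step 2:
                  G         D
  init      0.02144   0.06135
  Δ        0.005459  -0.00273
  eq         0.0269   0.05862
  solve Keq expr → x = -0.00273; check Q = 81.02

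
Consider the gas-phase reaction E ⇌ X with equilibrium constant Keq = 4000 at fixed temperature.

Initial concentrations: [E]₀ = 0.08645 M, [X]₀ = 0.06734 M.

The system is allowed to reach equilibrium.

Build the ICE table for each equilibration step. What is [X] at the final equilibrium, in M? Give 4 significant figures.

[X]_eq = 0.1538 M

Q₀ = 0.7789 vs Keq = 4000 ⇒ Q<K, forward
Step 1:
                    E           X
  I           0.08645     0.06734
  C          -0.08641     0.08641
  E        3.8438e-05      0.1538
  solve Keq expr → x = 0.08641; check Q = 4000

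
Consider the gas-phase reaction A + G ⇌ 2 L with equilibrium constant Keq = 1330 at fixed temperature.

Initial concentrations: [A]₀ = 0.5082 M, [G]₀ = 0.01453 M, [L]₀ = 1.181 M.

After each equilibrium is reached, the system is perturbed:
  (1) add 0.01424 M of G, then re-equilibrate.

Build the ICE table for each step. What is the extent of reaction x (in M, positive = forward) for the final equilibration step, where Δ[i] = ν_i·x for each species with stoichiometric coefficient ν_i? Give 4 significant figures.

x = 0.01407 M

Q₀ = 188.9 vs Keq = 1330 ⇒ Q<K, forward
Step 1:
                  A         G         L
  Initial    0.5082   0.01453     1.181
  Change   -0.01233  -0.01233   0.02465
  Equil      0.4959  0.002204     1.206
  solve Keq expr → x = 0.01233; check Q = 1330
Then add 0.01424 M of G.
Step 2:
                  A         G         L
  Initial    0.4959   0.01644     1.206
  Change   -0.01407  -0.01407   0.02814
  Equil      0.4818  0.002376     1.234
  solve Keq expr → x = 0.01407; check Q = 1330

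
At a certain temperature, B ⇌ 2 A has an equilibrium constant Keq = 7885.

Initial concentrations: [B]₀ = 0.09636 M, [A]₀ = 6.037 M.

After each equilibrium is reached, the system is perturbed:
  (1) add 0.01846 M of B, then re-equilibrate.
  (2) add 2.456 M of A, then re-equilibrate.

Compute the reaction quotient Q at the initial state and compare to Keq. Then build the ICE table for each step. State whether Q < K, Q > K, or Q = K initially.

Q₀ = 378.2; Q < K (proceeds forward)

Q₀ = 378.2 vs Keq = 7885 ⇒ Q<K, forward
Step 1:
                  B         A
  Initial   0.09636     6.037
  Change   -0.09145    0.1829
  Equil    0.004906      6.22
  solve Keq expr → x = 0.09145; check Q = 7885
Then add 0.01846 M of B.
Step 2:
                  B         A
  Initial   0.02337      6.22
  Change    -0.0184    0.0368
  Equil    0.004965     6.257
  solve Keq expr → x = 0.0184; check Q = 7885
Then add 2.456 M of A.
Step 3:
                  B         A
  Initial  0.004965     8.713
  Change   0.004642 -0.009284
  Equil    0.009607     8.703
  solve Keq expr → x = -0.004642; check Q = 7885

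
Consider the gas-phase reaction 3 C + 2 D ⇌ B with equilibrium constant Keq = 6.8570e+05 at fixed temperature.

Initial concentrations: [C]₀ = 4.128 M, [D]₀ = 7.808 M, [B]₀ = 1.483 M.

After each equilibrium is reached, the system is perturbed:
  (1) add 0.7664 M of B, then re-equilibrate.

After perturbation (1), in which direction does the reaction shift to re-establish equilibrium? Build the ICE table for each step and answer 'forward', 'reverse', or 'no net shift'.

Q₀ = 3.4581e-04 vs Keq = 6.8570e+05 ⇒ Q<K, forward
Step 1:
                    C           D           B
  Initial       4.128       7.808       1.483
  Change       -4.123      -2.748       1.374
  Equil       0.00546        5.06       2.857
  solve Keq expr → x = 1.374; check Q = 6.8570e+05
Then add 0.7664 M of B.
Step 2:
                    C           D           B
  Initial     0.00546        5.06       3.624
  Change   4.4975e-04  2.9983e-04 -1.4992e-04
  Equil       0.00591        5.06       3.623
  solve Keq expr → x = -1.4992e-04; check Q = 6.8570e+05

Direction: reverse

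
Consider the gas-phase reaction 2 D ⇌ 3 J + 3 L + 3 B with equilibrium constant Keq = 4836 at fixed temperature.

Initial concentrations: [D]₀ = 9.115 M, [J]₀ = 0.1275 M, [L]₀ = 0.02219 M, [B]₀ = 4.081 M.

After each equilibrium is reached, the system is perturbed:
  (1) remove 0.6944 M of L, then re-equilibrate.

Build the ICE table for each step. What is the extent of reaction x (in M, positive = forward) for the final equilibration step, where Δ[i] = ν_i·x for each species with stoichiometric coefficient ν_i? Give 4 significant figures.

x = 0.09596 M

Q₀ = 1.8526e-08 vs Keq = 4836 ⇒ Q<K, forward
Step 1:
                    D           J           L           B
  Initial       9.115      0.1275     0.02219       4.081
  Change       -1.948       2.922       2.922       2.922
  Equil         7.167       3.049       2.944       7.003
  solve Keq expr → x = 0.9739; check Q = 4836
Then remove 0.6944 M of L.
Step 2:
                    D           J           L           B
  Initial       7.167       3.049        2.25       7.003
  Change      -0.1919      0.2879      0.2879      0.2879
  Equil         6.975       3.337       2.537       7.291
  solve Keq expr → x = 0.09596; check Q = 4836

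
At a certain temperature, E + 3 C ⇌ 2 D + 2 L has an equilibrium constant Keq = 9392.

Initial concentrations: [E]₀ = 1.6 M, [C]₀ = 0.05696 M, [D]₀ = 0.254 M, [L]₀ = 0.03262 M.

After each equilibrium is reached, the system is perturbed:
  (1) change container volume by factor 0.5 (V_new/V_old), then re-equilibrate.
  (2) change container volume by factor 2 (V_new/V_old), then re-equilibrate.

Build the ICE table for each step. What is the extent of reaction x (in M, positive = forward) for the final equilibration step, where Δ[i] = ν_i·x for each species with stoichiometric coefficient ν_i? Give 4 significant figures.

x = 0 M

Q₀ = 0.2322 vs Keq = 9392 ⇒ Q<K, forward
Step 1:
                    E           C           D           L
  I               1.6     0.05696       0.254     0.03262
  C          -0.01799    -0.05397     0.03598     0.03598
  E             1.582    0.002986        0.29      0.0686
  solve Keq expr → x = 0.01799; check Q = 9392
Then change container volume by factor 0.5 (V_new/V_old).
Step 2:
                    E           C           D           L
  I             3.164    0.005973        0.58      0.1372
  C                 0           0           0           0
  E             3.164    0.005973        0.58      0.1372
  solve Keq expr → x = 0; check Q = 9392
Then change container volume by factor 2 (V_new/V_old).
Step 3:
                    E           C           D           L
  I             1.582    0.002986        0.29      0.0686
  C                 0           0           0           0
  E             1.582    0.002986        0.29      0.0686
  solve Keq expr → x = 0; check Q = 9392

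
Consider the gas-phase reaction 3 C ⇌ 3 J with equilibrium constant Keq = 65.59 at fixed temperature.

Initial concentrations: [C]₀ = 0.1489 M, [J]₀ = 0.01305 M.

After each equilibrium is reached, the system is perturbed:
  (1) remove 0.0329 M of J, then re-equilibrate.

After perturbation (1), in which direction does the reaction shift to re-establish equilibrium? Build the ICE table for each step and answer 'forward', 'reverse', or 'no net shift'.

Q₀ = 6.7321e-04 vs Keq = 65.59 ⇒ Q<K, forward
Step 1:
                    C           J
  init         0.1489     0.01305
  Δ           -0.1167      0.1167
  eq          0.03218      0.1298
  solve Keq expr → x = 0.03891; check Q = 65.59
Then remove 0.0329 M of J.
Step 2:
                    C           J
  init        0.03218     0.09687
  Δ         -0.006537    0.006537
  eq          0.02564      0.1034
  solve Keq expr → x = 0.002179; check Q = 65.59

Direction: forward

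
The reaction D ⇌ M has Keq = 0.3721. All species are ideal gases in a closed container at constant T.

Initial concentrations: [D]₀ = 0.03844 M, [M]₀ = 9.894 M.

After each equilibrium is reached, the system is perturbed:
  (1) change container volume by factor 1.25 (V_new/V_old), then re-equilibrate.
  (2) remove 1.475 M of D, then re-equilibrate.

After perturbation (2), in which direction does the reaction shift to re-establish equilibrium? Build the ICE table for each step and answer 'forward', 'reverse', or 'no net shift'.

Q₀ = 257.4 vs Keq = 0.3721 ⇒ Q>K, reverse
Step 1:
                    D           M
  I           0.03844       9.894
  C               7.2        -7.2
  E             7.239       2.694
  solve Keq expr → x = -7.2; check Q = 0.3721
Then change container volume by factor 1.25 (V_new/V_old).
Step 2:
                    D           M
  I             5.791       2.155
  C                 0           0
  E             5.791       2.155
  solve Keq expr → x = 0; check Q = 0.3721
Then remove 1.475 M of D.
Step 3:
                    D           M
  I             4.316       2.155
  C               0.4        -0.4
  E             4.716       1.755
  solve Keq expr → x = -0.4; check Q = 0.3721

Direction: reverse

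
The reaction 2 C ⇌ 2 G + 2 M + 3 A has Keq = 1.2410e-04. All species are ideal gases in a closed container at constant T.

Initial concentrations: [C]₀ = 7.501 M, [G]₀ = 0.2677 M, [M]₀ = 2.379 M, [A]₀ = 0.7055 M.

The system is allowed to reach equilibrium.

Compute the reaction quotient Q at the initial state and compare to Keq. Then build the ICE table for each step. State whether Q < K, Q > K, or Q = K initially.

Q₀ = 0.002531 vs Keq = 1.2410e-04 ⇒ Q>K, reverse
Step 1:
                    C           G           M           A
  Initial       7.501      0.2677       2.379      0.7055
  Change       0.1518     -0.1518     -0.1518     -0.2277
  Equil         7.653      0.1159       2.227      0.4778
  solve Keq expr → x = -0.0759; check Q = 1.2410e-04

Q₀ = 0.002531; Q > K (proceeds reverse)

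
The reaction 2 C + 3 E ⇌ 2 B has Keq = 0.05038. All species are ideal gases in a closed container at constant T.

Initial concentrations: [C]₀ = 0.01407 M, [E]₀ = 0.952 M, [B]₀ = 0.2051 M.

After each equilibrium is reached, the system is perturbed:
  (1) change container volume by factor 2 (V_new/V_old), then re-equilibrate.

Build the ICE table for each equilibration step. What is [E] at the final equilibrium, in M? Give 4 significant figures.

[E]_eq = 0.6138 M

Q₀ = 246.3 vs Keq = 0.05038 ⇒ Q>K, reverse
Step 1:
                   C          E          B
  Initial    0.01407      0.952     0.2051
  Change      0.1559     0.2338    -0.1559
  Equil       0.1699      1.186    0.04925
  solve Keq expr → x = -0.07793; check Q = 0.05038
Then change container volume by factor 2 (V_new/V_old).
Step 2:
                   C          E          B
  Initial    0.08496     0.5929    0.02462
  Change     0.01395    0.02092   -0.01395
  Equil      0.09891     0.6138    0.01068
  solve Keq expr → x = -0.006974; check Q = 0.05038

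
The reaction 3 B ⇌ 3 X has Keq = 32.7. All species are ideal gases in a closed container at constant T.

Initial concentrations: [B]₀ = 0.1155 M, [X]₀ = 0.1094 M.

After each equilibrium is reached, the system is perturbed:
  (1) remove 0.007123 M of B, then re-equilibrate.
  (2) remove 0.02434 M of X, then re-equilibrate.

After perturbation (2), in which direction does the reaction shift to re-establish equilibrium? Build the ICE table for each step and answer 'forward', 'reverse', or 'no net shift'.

Direction: forward

Q₀ = 0.8498 vs Keq = 32.7 ⇒ Q<K, forward
Step 1:
                    B           X
  Initial      0.1155      0.1094
  Change     -0.06192     0.06192
  Equil       0.05358      0.1713
  solve Keq expr → x = 0.02064; check Q = 32.7
Then remove 0.007123 M of B.
Step 2:
                    B           X
  Initial     0.04645      0.1713
  Change     0.005426   -0.005426
  Equil       0.05188      0.1659
  solve Keq expr → x = -0.001809; check Q = 32.7
Then remove 0.02434 M of X.
Step 3:
                    B           X
  Initial     0.05188      0.1416
  Change    -0.005798    0.005798
  Equil       0.04608      0.1474
  solve Keq expr → x = 0.001933; check Q = 32.7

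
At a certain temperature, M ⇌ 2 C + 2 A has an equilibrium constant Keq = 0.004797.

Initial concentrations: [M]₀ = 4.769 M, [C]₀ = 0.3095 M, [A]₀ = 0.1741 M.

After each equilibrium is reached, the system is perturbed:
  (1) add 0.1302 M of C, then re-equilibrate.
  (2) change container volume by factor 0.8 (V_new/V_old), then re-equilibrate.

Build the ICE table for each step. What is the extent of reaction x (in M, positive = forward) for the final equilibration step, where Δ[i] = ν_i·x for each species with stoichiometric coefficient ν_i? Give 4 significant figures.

x = -0.03473 M

Q₀ = 6.0882e-04 vs Keq = 0.004797 ⇒ Q<K, forward
Step 1:
                    M           C           A
  Initial       4.769      0.3095      0.1741
  Change     -0.07571      0.1514      0.1514
  Equil         4.693      0.4609      0.3255
  solve Keq expr → x = 0.07571; check Q = 0.004797
Then add 0.1302 M of C.
Step 2:
                    M           C           A
  Initial       4.693      0.5911      0.3255
  Change      0.02418    -0.04837    -0.04837
  Equil         4.717      0.5428      0.2772
  solve Keq expr → x = -0.02418; check Q = 0.004797
Then change container volume by factor 0.8 (V_new/V_old).
Step 3:
                    M           C           A
  Initial       5.897      0.6785      0.3465
  Change      0.03473    -0.06946    -0.06946
  Equil         5.932       0.609       0.277
  solve Keq expr → x = -0.03473; check Q = 0.004797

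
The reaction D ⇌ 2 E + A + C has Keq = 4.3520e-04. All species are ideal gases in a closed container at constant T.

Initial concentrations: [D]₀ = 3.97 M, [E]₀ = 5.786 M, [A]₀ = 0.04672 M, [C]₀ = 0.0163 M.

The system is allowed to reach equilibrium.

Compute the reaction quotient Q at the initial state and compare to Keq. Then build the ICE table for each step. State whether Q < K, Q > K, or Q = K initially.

Q₀ = 0.006422 vs Keq = 4.3520e-04 ⇒ Q>K, reverse
Step 1:
                   D          E          A          C
  init          3.97      5.786    0.04672     0.0163
  Δ          0.01467   -0.02933   -0.01467   -0.01467
  eq           3.985      5.757    0.03205   0.001633
  solve Keq expr → x = -0.01467; check Q = 4.3520e-04

Q₀ = 0.006422; Q > K (proceeds reverse)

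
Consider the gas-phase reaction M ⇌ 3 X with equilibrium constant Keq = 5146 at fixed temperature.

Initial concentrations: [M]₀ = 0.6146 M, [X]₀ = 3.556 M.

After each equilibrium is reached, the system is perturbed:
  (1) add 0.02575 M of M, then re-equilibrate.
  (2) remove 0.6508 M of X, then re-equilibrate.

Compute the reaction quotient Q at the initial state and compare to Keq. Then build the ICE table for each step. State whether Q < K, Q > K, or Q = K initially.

Q₀ = 73.16; Q < K (proceeds forward)

Q₀ = 73.16 vs Keq = 5146 ⇒ Q<K, forward
Step 1:
                  M         X
  init       0.6146     3.556
  Δ         -0.5855     1.756
  eq        0.02913     5.312
  solve Keq expr → x = 0.5855; check Q = 5146
Then add 0.02575 M of M.
Step 2:
                  M         X
  init      0.05488     5.312
  Δ        -0.02452   0.07357
  eq        0.03036     5.386
  solve Keq expr → x = 0.02452; check Q = 5146
Then remove 0.6508 M of X.
Step 3:
                  M         X
  init      0.03036     4.735
  Δ        -0.00936   0.02808
  eq          0.021     4.763
  solve Keq expr → x = 0.00936; check Q = 5146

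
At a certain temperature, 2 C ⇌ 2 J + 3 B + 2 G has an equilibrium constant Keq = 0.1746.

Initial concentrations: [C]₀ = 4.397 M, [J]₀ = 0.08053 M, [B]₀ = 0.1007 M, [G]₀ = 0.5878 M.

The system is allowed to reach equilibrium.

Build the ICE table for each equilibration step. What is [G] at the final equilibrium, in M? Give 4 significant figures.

[G]_eq = 1.34 M

Q₀ = 1.1835e-07 vs Keq = 0.1746 ⇒ Q<K, forward
Step 1:
                    C           J           B           G
  init          4.397     0.08053      0.1007      0.5878
  Δ           -0.7526      0.7526       1.129      0.7526
  eq            3.644      0.8332        1.23        1.34
  solve Keq expr → x = 0.3763; check Q = 0.1746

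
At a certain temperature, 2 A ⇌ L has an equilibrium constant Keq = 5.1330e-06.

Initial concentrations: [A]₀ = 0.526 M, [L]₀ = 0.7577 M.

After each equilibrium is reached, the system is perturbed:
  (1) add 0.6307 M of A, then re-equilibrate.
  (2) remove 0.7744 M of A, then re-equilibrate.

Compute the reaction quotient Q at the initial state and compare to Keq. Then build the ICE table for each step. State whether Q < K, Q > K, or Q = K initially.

Q₀ = 2.739 vs Keq = 5.1330e-06 ⇒ Q>K, reverse
Step 1:
                   A          L
  init         0.526     0.7577
  Δ            1.515    -0.7577
  eq           2.041 2.1390e-05
  solve Keq expr → x = -0.7577; check Q = 5.1330e-06
Then add 0.6307 M of A.
Step 2:
                   A          L
  init         2.672 2.1390e-05
  Δ       -3.0517e-05 1.5258e-05
  eq           2.672 3.6648e-05
  solve Keq expr → x = 1.5258e-05; check Q = 5.1330e-06
Then remove 0.7744 M of A.
Step 3:
                   A          L
  init         1.898 3.6648e-05
  Δ       3.6327e-05 -1.8164e-05
  eq           1.898 1.8485e-05
  solve Keq expr → x = -1.8164e-05; check Q = 5.1330e-06

Q₀ = 2.739; Q > K (proceeds reverse)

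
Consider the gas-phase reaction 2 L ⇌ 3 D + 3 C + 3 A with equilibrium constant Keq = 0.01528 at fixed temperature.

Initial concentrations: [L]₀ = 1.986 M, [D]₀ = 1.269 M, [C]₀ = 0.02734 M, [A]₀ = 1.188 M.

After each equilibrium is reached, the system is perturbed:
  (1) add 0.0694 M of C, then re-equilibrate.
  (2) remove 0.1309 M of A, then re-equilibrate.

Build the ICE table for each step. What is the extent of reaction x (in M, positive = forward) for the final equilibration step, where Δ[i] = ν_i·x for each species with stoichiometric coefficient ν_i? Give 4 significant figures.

x = 0.005563 M

Q₀ = 1.7753e-05 vs Keq = 0.01528 ⇒ Q<K, forward
Step 1:
                    L           D           C           A
  I             1.986       1.269     0.02734       1.188
  C           -0.1111      0.1667      0.1667      0.1667
  E             1.875       1.436       0.194       1.355
  solve Keq expr → x = 0.05555; check Q = 0.01528
Then add 0.0694 M of C.
Step 2:
                    L           D           C           A
  I             1.875       1.436      0.2634       1.355
  C           0.03442    -0.05163    -0.05163    -0.05163
  E             1.909       1.384      0.2118       1.303
  solve Keq expr → x = -0.01721; check Q = 0.01528
Then remove 0.1309 M of A.
Step 3:
                    L           D           C           A
  I             1.909       1.384      0.2118       1.172
  C          -0.01113     0.01669     0.01669     0.01669
  E             1.898       1.401      0.2285       1.189
  solve Keq expr → x = 0.005563; check Q = 0.01528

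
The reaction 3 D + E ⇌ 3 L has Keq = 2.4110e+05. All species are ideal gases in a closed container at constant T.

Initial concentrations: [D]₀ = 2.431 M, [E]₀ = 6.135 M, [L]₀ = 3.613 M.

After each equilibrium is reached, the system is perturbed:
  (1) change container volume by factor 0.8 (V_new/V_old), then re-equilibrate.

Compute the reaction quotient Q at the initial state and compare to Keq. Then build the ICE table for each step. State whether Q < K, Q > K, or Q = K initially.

Q₀ = 0.5351 vs Keq = 2.4110e+05 ⇒ Q<K, forward
Step 1:
                  D         E         L
  I           2.431     6.135     3.613
  C          -2.376    -0.792     2.376
  E         0.05504     5.343     5.989
  solve Keq expr → x = 0.792; check Q = 2.4110e+05
Then change container volume by factor 0.8 (V_new/V_old).
Step 2:
                  D         E         L
  I          0.0688     6.679     7.486
  C       -0.004885 -0.001628  0.004885
  E         0.06392     6.677     7.491
  solve Keq expr → x = 0.001628; check Q = 2.4110e+05

Q₀ = 0.5351; Q < K (proceeds forward)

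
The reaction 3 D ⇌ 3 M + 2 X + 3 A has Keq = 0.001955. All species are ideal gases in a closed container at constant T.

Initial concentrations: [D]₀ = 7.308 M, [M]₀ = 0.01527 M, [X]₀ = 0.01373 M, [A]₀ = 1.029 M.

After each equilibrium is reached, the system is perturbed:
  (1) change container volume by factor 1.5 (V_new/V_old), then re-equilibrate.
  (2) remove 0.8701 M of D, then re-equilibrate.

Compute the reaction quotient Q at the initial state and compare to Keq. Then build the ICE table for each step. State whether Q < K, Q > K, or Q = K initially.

Q₀ = 1.8737e-12 vs Keq = 0.001955 ⇒ Q<K, forward
Step 1:
                   D          M          X          A
  init         7.308    0.01527    0.01373      1.029
  Δ          -0.7285     0.7285     0.4856     0.7285
  eq            6.58     0.7437     0.4994      1.757
  solve Keq expr → x = 0.2428; check Q = 0.001955
Then change container volume by factor 1.5 (V_new/V_old).
Step 2:
                   D          M          X          A
  init         4.386     0.4958     0.3329      1.172
  Δ          -0.1731     0.1731     0.1154     0.1731
  eq           4.213     0.6689     0.4483      1.345
  solve Keq expr → x = 0.05769; check Q = 0.001955
Then remove 0.8701 M of D.
Step 3:
                   D          M          X          A
  init         3.343     0.6689     0.4483      1.345
  Δ          0.06304   -0.06304   -0.04203   -0.06304
  eq           3.406     0.6058     0.4063      1.282
  solve Keq expr → x = -0.02101; check Q = 0.001955

Q₀ = 1.8737e-12; Q < K (proceeds forward)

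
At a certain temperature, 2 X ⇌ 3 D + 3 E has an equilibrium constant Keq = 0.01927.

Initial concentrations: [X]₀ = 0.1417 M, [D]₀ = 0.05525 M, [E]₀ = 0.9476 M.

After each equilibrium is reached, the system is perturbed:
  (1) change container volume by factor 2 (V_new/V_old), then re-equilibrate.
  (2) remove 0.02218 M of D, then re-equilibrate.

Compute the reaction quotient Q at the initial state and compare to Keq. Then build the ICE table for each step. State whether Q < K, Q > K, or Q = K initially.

Q₀ = 0.007147; Q < K (proceeds forward)

Q₀ = 0.007147 vs Keq = 0.01927 ⇒ Q<K, forward
Step 1:
                  X         D         E
  Initial    0.1417   0.05525    0.9476
  Change   -0.01093    0.0164    0.0164
  Equil      0.1308   0.07165     0.964
  solve Keq expr → x = 0.005467; check Q = 0.01927
Then change container volume by factor 2 (V_new/V_old).
Step 2:
                  X         D         E
  Initial   0.06538   0.03582     0.482
  Change    -0.0203   0.03045   0.03045
  Equil     0.04509   0.06627    0.5124
  solve Keq expr → x = 0.01015; check Q = 0.01927
Then remove 0.02218 M of D.
Step 3:
                  X         D         E
  Initial   0.04509   0.04409    0.5124
  Change  -0.008282   0.01242   0.01242
  Equil      0.0368   0.05652    0.5249
  solve Keq expr → x = 0.004141; check Q = 0.01927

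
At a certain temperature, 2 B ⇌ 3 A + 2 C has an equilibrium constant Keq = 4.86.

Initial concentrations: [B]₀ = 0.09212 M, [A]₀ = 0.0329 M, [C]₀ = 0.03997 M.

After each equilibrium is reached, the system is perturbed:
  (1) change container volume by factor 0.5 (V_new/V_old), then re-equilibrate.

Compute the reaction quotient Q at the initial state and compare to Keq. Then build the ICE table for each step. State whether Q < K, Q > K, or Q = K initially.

Q₀ = 6.7042e-06 vs Keq = 4.86 ⇒ Q<K, forward
Step 1:
                  B         A         C
  init      0.09212    0.0329   0.03997
  Δ        -0.08821    0.1323   0.08821
  eq       0.003905    0.1652    0.1282
  solve Keq expr → x = 0.04411; check Q = 4.86
Then change container volume by factor 0.5 (V_new/V_old).
Step 2:
                  B         A         C
  init      0.00781    0.3304    0.2564
  Δ         0.01163  -0.01745  -0.01163
  eq        0.01944     0.313    0.2447
  solve Keq expr → x = -0.005815; check Q = 4.86

Q₀ = 6.7042e-06; Q < K (proceeds forward)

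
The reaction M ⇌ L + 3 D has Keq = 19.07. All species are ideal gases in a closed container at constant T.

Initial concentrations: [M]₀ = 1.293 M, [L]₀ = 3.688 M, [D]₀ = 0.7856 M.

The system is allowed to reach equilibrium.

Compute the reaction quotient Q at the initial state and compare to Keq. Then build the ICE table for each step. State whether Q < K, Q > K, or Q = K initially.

Q₀ = 1.383; Q < K (proceeds forward)

Q₀ = 1.383 vs Keq = 19.07 ⇒ Q<K, forward
Step 1:
                  M         L         D
  I           1.293     3.688    0.7856
  C         -0.2987    0.2987    0.8961
  E          0.9943     3.987     1.682
  solve Keq expr → x = 0.2987; check Q = 19.07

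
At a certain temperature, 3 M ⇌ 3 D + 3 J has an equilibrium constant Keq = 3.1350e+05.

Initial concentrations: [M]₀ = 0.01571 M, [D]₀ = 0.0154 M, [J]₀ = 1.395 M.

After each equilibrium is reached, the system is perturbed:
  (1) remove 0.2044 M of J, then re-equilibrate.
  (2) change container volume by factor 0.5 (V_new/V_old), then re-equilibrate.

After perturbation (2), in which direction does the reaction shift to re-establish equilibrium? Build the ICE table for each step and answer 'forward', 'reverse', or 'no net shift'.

Direction: reverse

Q₀ = 2.557 vs Keq = 3.1350e+05 ⇒ Q<K, forward
Step 1:
                   M          D          J
  I          0.01571     0.0154      1.395
  C         -0.01508    0.01508    0.01508
  E       6.3262e-04    0.03048       1.41
  solve Keq expr → x = 0.005026; check Q = 3.1350e+05
Then remove 0.2044 M of J.
Step 2:
                   M          D          J
  I       6.3262e-04    0.03048      1.206
  C       -9.0063e-05 9.0063e-05 9.0063e-05
  E       5.4255e-04    0.03057      1.206
  solve Keq expr → x = 3.0021e-05; check Q = 3.1350e+05
Then change container volume by factor 0.5 (V_new/V_old).
Step 3:
                   M          D          J
  I         0.001085    0.06113      2.412
  C         0.001047  -0.001047  -0.001047
  E         0.002132    0.06009       2.41
  solve Keq expr → x = -3.4901e-04; check Q = 3.1350e+05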